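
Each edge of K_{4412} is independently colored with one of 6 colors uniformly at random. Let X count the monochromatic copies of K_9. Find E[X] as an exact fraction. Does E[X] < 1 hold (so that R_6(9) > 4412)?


E[X] = C(4412, 9) · 6^{1 − 36} = 1731452449760113018141823620 · 6^{−35} = 1731452449760113018141823620/1719070799748422591028658176.
As a reduced fraction: E[X] = 432863112440028254535455905/429767699937105647757164544 ≈ 1.00720.
Is E[X] < 1? NO.
Since E[X] ≥ 1, the first-moment bound is inconclusive at n = 4412; it does NOT by itself certify R_6(9) > 4412.

E[X] = 432863112440028254535455905/429767699937105647757164544 ≈ 1.00720; E[X] ≥ 1; first-moment method inconclusive here.


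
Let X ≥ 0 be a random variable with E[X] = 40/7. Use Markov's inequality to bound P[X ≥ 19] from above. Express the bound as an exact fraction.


μ = E[X] = 40/7, a = 19.
Markov: P[X ≥ 19] ≤ μ/a = (40/7)/19 = 40/133.
Numerically: ≈ 0.3008.
(Since a = 19 > μ = 5.7143, the bound 40/133 is < 1 and informative.)

P[X ≥ 19] ≤ 40/133 ≈ 0.3008.


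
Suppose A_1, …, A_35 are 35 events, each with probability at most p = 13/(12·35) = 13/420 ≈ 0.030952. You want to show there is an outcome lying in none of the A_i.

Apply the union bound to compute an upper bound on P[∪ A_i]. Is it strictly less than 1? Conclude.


Union bound: P[∪_{i=1}^{35} A_i] ≤ Σ_i P[A_i] ≤ 35·p = 35·(13/420) = 13/12.
Numerically: 13/12 ≈ 1.083333.
Is 13/12 < 1? NO.
Since the bound 13/12 is ≥ 1, the union bound is uninformative here; it does NOT by itself certify existence.

35·p = 13/12 ≈ 1.083333; existence NOT certified by the union bound.


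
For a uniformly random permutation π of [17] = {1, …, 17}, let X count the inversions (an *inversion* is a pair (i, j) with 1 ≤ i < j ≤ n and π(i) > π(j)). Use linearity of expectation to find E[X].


Write X = Σ X_I over the C(17, 2) = 136 pairs i < j, with X_I the indicator of one inversion.
There are 136 indicators.
For each fixed pair i < j, the values π(i) and π(j) are two distinct elements of {1, …, 17} in uniformly random order; by symmetry P[π(i) > π(j)] = 1/2.
By linearity: E[X] = 136 · (1/2) = C(17, 2) · (1/2) = 136/2 = 68 ≈ 68.000000.

E[X] = 68 = 68.000000.


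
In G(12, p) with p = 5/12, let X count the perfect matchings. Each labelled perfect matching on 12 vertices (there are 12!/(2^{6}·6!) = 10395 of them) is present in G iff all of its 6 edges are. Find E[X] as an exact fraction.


K_12 has 12!/(2^{6}·6!) = 10395 labelled perfect matchings.
For each such perfect matching H, let X_H = 1 if all 6 edges of H are present in G. Then P[X_H = 1] = p^{6} = (5/12)^{6} = 15625/2985984.
Summing the indicators: E[X] = Σ_H E[X_H] = 10395 · p^{6} = 10395 · 15625/2985984 = 6015625/110592.
Numerically: E[X] ≈ 54.39.

E[X] = 10395 · (5/12)^{6} = 6015625/110592 ≈ 54.39.


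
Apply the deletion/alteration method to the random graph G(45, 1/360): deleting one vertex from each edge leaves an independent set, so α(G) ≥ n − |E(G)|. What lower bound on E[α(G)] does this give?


E[|E(G)|] = C(45, 2)·p = 990 · (1/360) = 11/4.
E[α(G)] ≥ n − E[|E(G)|] = 45 − 11/4 = 169/4.
Numerically: ≈ 42.250.
(This is only a lower bound; the true E[α(G)] may be larger.)

E[α(G)] ≥ 169/4 ≈ 42.250.


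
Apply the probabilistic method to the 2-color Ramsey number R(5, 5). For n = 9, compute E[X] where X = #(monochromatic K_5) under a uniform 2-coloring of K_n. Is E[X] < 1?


E[X] = C(9, 5) · 2^{1 − 10} = 126 · 2^{−9} = 126/512.
As a reduced fraction: E[X] = 63/256 ≈ 0.2460938.
Is E[X] < 1? YES.
Since E[X] < 1, there exists a 2-coloring of K_{9} with no monochromatic K_5; hence R(5, 5) > 9.

E[X] = 63/256 ≈ 0.2460938; E[X] < 1, so R(5, 5) > 9.


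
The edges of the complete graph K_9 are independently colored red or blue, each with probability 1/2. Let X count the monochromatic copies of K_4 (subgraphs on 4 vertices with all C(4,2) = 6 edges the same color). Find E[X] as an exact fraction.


Let X = Σ_S X_S over the C(9, 4) = 126 subsets S of size 4, where X_S = 1 if the K_4 on S is monochromatic.
For a fixed S, the K_4 on S has C(4, 2) = 6 edges. P[all 6 edges red] = (1/2)^6, and likewise for blue, so P[monochromatic] = 2·(1/2)^6 = 2^{1 − 6} = 1/32.
By linearity of expectation: E[X] = C(9, 4) · 2^{1 − 6} = 126 · 1/32 = 63/16.
Numerically: E[X] ≈ 3.938.

E[X] = C(9,4)·2^(1−C(4,2)) = 63/16 ≈ 3.938.


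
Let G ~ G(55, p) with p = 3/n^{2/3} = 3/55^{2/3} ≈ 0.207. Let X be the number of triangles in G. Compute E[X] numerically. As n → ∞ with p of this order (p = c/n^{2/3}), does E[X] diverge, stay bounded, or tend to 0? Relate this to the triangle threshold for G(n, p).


Number of potential triangles: C(55, 3) = 26235.
Each occurs with probability p³ ≈ (0.207)³ ≈ 8.92562e-03.
By linearity: E[X] = C(55, 3)·p³ ≈ 26235 · 8.92562e-03 ≈ 234.164.
Since α = 2/3 < 1, p = c/n^{2/3} ≫ 1/n is above the triangle threshold p ~ 1/n. Asymptotically E[X] ~ (c³/6)·n^{3(1−α)} = (3³/6)·n^{1} → ∞; triangles are abundant w.h.p.

E[X] ≈ 234.164; in regime p = Θ(1/n^{2/3}) E[X] diverges (above the triangle threshold p ~ 1/n).


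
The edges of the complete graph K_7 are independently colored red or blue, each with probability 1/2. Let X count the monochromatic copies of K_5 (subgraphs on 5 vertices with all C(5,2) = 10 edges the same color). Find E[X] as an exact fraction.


Let X = Σ_S X_S over the C(7, 5) = 21 subsets S of size 5, where X_S = 1 if the K_5 on S is monochromatic.
For a fixed S, the K_5 on S has C(5, 2) = 10 edges. P[all 10 edges red] = (1/2)^10, and likewise for blue, so P[monochromatic] = 2·(1/2)^10 = 2^{1 − 10} = 1/512.
By linearity: E[X] = C(7, 5) · 2^{1 − 10} = 21 · 1/512 = 21/512.
Numerically: E[X] ≈ 0.04102.

E[X] = C(7,5)·2^(1−C(5,2)) = 21/512 ≈ 0.04102.


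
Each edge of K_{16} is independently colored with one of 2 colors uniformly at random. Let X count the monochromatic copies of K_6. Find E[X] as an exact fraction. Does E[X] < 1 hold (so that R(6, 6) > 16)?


E[X] = C(16, 6) · 2^{1 − 15} = 8008 · 2^{−14} = 8008/16384.
As a reduced fraction: E[X] = 1001/2048 ≈ 0.4887695.
Is E[X] < 1? YES.
Since E[X] < 1, there exists a 2-coloring of K_{16} with no monochromatic K_6; hence R(6, 6) > 16.

E[X] = 1001/2048 ≈ 0.4887695; E[X] < 1, so R(6, 6) > 16.


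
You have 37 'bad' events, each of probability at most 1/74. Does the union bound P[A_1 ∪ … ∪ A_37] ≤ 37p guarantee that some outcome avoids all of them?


Union bound: P[∪_{i=1}^{37} A_i] ≤ Σ_i P[A_i] ≤ 37·p = 37·(1/74) = 1/2.
Numerically: 1/2 ≈ 0.500.
Is 1/2 < 1? YES.
Since P[∪ A_i] ≤ 1/2 < 1, the complement has P[∩ A_i^c] ≥ 1 − 1/2 = 1/2 > 0, so some outcome avoids every A_i.

37·p = 1/2 ≈ 0.500; existence CERTIFIED by the union bound.


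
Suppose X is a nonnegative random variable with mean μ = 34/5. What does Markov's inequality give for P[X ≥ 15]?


μ = E[X] = 34/5, a = 15.
Markov: P[X ≥ 15] ≤ μ/a = (34/5)/15 = 34/75.
Numerically: ≈ 0.4533.
(Since a = 15 > μ = 6.8000, the bound 34/75 is < 1 and informative.)

P[X ≥ 15] ≤ 34/75 ≈ 0.4533.


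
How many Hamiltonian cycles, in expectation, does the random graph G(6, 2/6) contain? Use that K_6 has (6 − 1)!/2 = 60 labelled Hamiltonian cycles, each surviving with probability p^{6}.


K_6 has (6 − 1)!/2 = 60 labelled Hamiltonian cycles.
For each such Hamiltonian cycle H, let X_H = 1 if all 6 edges of H are present in G. Then P[X_H = 1] = p^{6} = (1/3)^{6} = 1/729.
Summing the indicators: E[X] = Σ_H E[X_H] = 60 · p^{6} = 60 · 1/729 = 20/243.
Numerically: E[X] ≈ 0.0823045.

E[X] = 60 · (1/3)^{6} = 20/243 ≈ 0.0823045.


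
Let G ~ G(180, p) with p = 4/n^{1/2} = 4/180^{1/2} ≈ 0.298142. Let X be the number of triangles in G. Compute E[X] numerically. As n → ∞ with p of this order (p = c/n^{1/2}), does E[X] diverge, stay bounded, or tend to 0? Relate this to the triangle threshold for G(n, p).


Number of potential triangles: C(180, 3) = 955860.
Each occurs with probability p³ ≈ (0.298142)³ ≈ 2.65015464e-02.
By linearity: E[X] = C(180, 3)·p³ ≈ 955860 · 2.65015464e-02 ≈ 25331.768142.
Since α = 1/2 < 1, p = c/n^{1/2} ≫ 1/n is above the triangle threshold p ~ 1/n. Asymptotically E[X] ~ (c³/6)·n^{3(1−α)} = (4³/6)·n^{1.5} → ∞; triangles are abundant w.h.p.

E[X] ≈ 25331.768142; in regime p = Θ(1/n^{1/2}) E[X] diverges (above the triangle threshold p ~ 1/n).


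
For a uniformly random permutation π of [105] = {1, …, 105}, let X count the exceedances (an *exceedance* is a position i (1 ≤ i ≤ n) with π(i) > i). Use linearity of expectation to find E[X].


Write X = Σ_{i=1}^{105} X_i, where X_i = 1_{π(i) > i}.
For each fixed i, π(i) is uniform over {1, …, 105} (marginal of a uniform permutation), so P[π(i) > i] = (n − i)/n. Summing: Σ_{i=1}^{105} (n − i)/n = (0 + 1 + … + 104)/105 = 105(105 − 1)/(2·105) = (105 − 1)/2.
Hence E[X] = Σ_{i=1}^{105} (105 − i)/105 = 52 ≈ 52.0000.

E[X] = 52 = 52.0000.


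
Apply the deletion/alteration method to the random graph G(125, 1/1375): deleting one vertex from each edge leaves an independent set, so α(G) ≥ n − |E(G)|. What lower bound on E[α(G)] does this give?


E[|E(G)|] = C(125, 2)·p = 7750 · (1/1375) = 62/11.
E[α(G)] ≥ n − E[|E(G)|] = 125 − 62/11 = 1313/11.
Numerically: ≈ 119.3636.
(This is only a lower bound; the true E[α(G)] may be larger.)

E[α(G)] ≥ 1313/11 ≈ 119.3636.


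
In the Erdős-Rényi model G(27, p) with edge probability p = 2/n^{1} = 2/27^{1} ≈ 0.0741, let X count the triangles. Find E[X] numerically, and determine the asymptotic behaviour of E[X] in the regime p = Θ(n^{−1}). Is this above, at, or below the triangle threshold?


Number of potential triangles: C(27, 3) = 2925.
Each occurs with probability p³ ≈ (0.0741)³ ≈ 4.06442e-04.
By linearity: E[X] = C(27, 3)·p³ ≈ 2925 · 4.06442e-04 ≈ 1.189.
Here α = 1, so p = 2/n is exactly at the triangle threshold p ~ 1/n. Asymptotically E[X] → c³/6 = 2³/6 = 4/3 ≈ 1.333, a bounded constant. In this regime the triangle count is asymptotically Poisson(c³/6).

E[X] ≈ 1.189; in regime p = Θ(1/n^{1}) E[X] stays bounded (at the triangle threshold p ~ 1/n).


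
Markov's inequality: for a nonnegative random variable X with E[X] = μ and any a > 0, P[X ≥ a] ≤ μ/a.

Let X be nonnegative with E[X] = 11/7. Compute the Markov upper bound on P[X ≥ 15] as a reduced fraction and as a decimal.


μ = E[X] = 11/7, a = 15.
Markov: P[X ≥ 15] ≤ μ/a = (11/7)/15 = 11/105.
Numerically: ≈ 0.105.
(Since a = 15 > μ = 1.571, the bound 11/105 is < 1 and informative.)

P[X ≥ 15] ≤ 11/105 ≈ 0.105.


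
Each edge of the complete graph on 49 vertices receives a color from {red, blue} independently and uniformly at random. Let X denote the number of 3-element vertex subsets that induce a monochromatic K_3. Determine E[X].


Let X = Σ_S X_S over the C(49, 3) = 18424 subsets S of size 3, where X_S = 1 if the K_3 on S is monochromatic.
For a fixed S, the K_3 on S has C(3, 2) = 3 edges. P[all 3 edges red] = (1/2)^3, and likewise for blue, so P[monochromatic] = 2·(1/2)^3 = 2^{1 − 3} = 1/4.
Summing: E[X] = C(49, 3) · 2^{1 − 3} = 18424 · 1/4 = 4606.
Numerically: E[X] ≈ 4606.000000.

E[X] = C(49,3)·2^(1−C(3,2)) = 4606 ≈ 4606.000000.


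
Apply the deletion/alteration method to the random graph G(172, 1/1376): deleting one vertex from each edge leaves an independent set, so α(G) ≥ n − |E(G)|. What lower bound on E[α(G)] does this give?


E[|E(G)|] = C(172, 2)·p = 14706 · (1/1376) = 171/16.
E[α(G)] ≥ n − E[|E(G)|] = 172 − 171/16 = 2581/16.
Numerically: ≈ 161.312.
(This is only a lower bound; the true E[α(G)] may be larger.)

E[α(G)] ≥ 2581/16 ≈ 161.312.


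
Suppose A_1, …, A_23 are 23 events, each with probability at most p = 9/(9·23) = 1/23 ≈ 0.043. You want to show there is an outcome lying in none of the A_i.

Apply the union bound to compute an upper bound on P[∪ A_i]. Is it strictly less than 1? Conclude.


Union bound: P[∪_{i=1}^{23} A_i] ≤ Σ_i P[A_i] ≤ 23·p = 23·(1/23) = 1.
Numerically: 1 ≈ 1.000.
Is 1 < 1? NO.
Since the bound 1 is ≥ 1, the union bound is uninformative here; it does NOT by itself certify existence.

23·p = 1 ≈ 1.000; existence NOT certified by the union bound.


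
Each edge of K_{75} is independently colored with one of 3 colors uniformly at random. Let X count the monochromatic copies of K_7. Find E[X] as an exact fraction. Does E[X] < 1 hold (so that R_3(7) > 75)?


E[X] = C(75, 7) · 3^{1 − 21} = 1984829850 · 3^{−20} = 1984829850/3486784401.
As a reduced fraction: E[X] = 220536650/387420489 ≈ 0.569244.
Is E[X] < 1? YES.
Since E[X] < 1, there exists a 3-coloring of K_{75} with no monochromatic K_7; hence R_3(7) > 75.

E[X] = 220536650/387420489 ≈ 0.569244; E[X] < 1, so R_3(7) > 75.


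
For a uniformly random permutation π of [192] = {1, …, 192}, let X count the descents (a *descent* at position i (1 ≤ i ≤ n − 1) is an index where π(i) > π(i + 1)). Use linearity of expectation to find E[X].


Write X = Σ X_I over i = 1, …, 191, with X_I the indicator of one descent.
There are 191 indicators.
For each fixed i, the pair (π(i), π(i+1)) is a uniformly random ordered pair of distinct values from {1, …, 192}; by symmetry P[π(i) > π(i+1)] = 1/2.
By linearity: E[X] = 191 · (1/2) = (192 − 1) · (1/2) = 191/2 ≈ 95.5000.

E[X] = 191/2 = 95.5000.


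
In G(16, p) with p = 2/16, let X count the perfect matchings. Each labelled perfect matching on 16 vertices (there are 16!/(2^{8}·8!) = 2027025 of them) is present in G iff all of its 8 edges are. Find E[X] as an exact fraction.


K_16 has 16!/(2^{8}·8!) = 2027025 labelled perfect matchings.
For each such perfect matching H, let X_H = 1 if all 8 edges of H are present in G. Then P[X_H = 1] = p^{8} = (1/8)^{8} = 1/16777216.
By linearity: E[X] = Σ_H E[X_H] = 2027025 · p^{8} = 2027025 · 1/16777216 = 2027025/16777216.
Numerically: E[X] ≈ 0.1208.

E[X] = 2027025 · (1/8)^{8} = 2027025/16777216 ≈ 0.1208.


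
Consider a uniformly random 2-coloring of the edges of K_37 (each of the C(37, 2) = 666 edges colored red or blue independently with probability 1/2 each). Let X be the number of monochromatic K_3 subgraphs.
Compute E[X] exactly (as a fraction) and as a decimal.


Let X = Σ_S X_S over the C(37, 3) = 7770 subsets S of size 3, where X_S = 1 if the K_3 on S is monochromatic.
For a fixed S, the K_3 on S has C(3, 2) = 3 edges. P[all 3 edges red] = (1/2)^3, and likewise for blue, so P[monochromatic] = 2·(1/2)^3 = 2^{1 − 3} = 1/4.
Summing: E[X] = C(37, 3) · 2^{1 − 3} = 7770 · 1/4 = 3885/2.
Numerically: E[X] ≈ 1942.5000.

E[X] = C(37,3)·2^(1−C(3,2)) = 3885/2 ≈ 1942.5000.


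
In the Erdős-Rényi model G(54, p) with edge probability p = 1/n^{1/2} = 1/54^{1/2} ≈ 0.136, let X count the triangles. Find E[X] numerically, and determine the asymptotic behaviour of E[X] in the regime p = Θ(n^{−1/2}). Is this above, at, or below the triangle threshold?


Number of potential triangles: C(54, 3) = 24804.
Each occurs with probability p³ ≈ (0.136)³ ≈ 2.52005e-03.
By linearity: E[X] = C(54, 3)·p³ ≈ 24804 · 2.52005e-03 ≈ 62.507.
Since α = 1/2 < 1, p = c/n^{1/2} ≫ 1/n is above the triangle threshold p ~ 1/n. Asymptotically E[X] ~ (c³/6)·n^{3(1−α)} = (1³/6)·n^{1.5} → ∞; triangles are abundant w.h.p.

E[X] ≈ 62.507; in regime p = Θ(1/n^{1/2}) E[X] diverges (above the triangle threshold p ~ 1/n).


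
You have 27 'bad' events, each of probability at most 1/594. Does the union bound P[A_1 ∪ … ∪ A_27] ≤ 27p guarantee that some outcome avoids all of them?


Union bound: P[∪_{i=1}^{27} A_i] ≤ Σ_i P[A_i] ≤ 27·p = 27·(1/594) = 1/22.
Numerically: 1/22 ≈ 0.045455.
Is 1/22 < 1? YES.
Since P[∪ A_i] ≤ 1/22 < 1, the complement has P[∩ A_i^c] ≥ 1 − 1/22 = 21/22 > 0, so some outcome avoids every A_i.

27·p = 1/22 ≈ 0.045455; existence CERTIFIED by the union bound.


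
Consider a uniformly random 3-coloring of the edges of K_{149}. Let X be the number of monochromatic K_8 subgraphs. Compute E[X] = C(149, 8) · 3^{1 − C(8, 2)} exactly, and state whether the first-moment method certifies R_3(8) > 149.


E[X] = C(149, 8) · 3^{1 − 28} = 4976826800946 · 3^{−27} = 4976826800946/7625597484987.
As a reduced fraction: E[X] = 1658942266982/2541865828329 ≈ 0.65265.
Is E[X] < 1? YES.
Since E[X] < 1, there exists a 3-coloring of K_{149} with no monochromatic K_8; hence R_3(8) > 149.

E[X] = 1658942266982/2541865828329 ≈ 0.65265; E[X] < 1, so R_3(8) > 149.


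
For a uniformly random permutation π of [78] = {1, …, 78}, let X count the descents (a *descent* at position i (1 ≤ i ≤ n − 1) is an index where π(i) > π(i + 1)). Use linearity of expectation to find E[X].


Write X = Σ X_I over i = 1, …, 77, with X_I the indicator of one descent.
There are 77 indicators.
For each fixed i, the pair (π(i), π(i+1)) is a uniformly random ordered pair of distinct values from {1, …, 78}; by symmetry P[π(i) > π(i+1)] = 1/2.
By linearity: E[X] = 77 · (1/2) = (78 − 1) · (1/2) = 77/2 ≈ 38.500.

E[X] = 77/2 = 38.500.


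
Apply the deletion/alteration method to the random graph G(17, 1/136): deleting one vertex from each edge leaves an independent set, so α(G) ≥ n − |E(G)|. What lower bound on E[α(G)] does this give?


E[|E(G)|] = C(17, 2)·p = 136 · (1/136) = 1.
E[α(G)] ≥ n − E[|E(G)|] = 17 − 1 = 16.
Numerically: ≈ 16.000.
(This is only a lower bound; the true E[α(G)] may be larger.)

E[α(G)] ≥ 16 ≈ 16.000.


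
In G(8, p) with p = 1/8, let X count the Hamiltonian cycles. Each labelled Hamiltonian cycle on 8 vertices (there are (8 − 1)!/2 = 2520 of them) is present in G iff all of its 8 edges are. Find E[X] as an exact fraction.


K_8 has (8 − 1)!/2 = 2520 labelled Hamiltonian cycles.
For each such Hamiltonian cycle H, let X_H = 1 if all 8 edges of H are present in G. Then P[X_H = 1] = p^{8} = (1/8)^{8} = 1/16777216.
By linearity of expectation: E[X] = Σ_H E[X_H] = 2520 · p^{8} = 2520 · 1/16777216 = 315/2097152.
Numerically: E[X] ≈ 0.00015.

E[X] = 2520 · (1/8)^{8} = 315/2097152 ≈ 0.00015.


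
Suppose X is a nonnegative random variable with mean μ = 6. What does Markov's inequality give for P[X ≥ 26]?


μ = E[X] = 6, a = 26.
Markov: P[X ≥ 26] ≤ μ/a = (6)/26 = 3/13.
Numerically: ≈ 0.2308.
(Since a = 26 > μ = 6.0000, the bound 3/13 is < 1 and informative.)

P[X ≥ 26] ≤ 3/13 ≈ 0.2308.


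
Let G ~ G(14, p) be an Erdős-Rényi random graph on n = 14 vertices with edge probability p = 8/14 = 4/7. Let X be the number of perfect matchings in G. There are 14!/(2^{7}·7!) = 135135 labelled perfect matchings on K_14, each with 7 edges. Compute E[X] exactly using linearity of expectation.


K_14 has 14!/(2^{7}·7!) = 135135 labelled perfect matchings.
For each such perfect matching H, let X_H = 1 if all 7 edges of H are present in G. Then P[X_H = 1] = p^{7} = (4/7)^{7} = 16384/823543.
By linearity: E[X] = Σ_H E[X_H] = 135135 · p^{7} = 135135 · 16384/823543 = 316293120/117649.
Numerically: E[X] ≈ 2.69e+03.

E[X] = 135135 · (4/7)^{7} = 316293120/117649 ≈ 2.69e+03.


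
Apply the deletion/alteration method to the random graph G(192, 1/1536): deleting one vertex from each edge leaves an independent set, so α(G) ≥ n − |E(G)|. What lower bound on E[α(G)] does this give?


E[|E(G)|] = C(192, 2)·p = 18336 · (1/1536) = 191/16.
E[α(G)] ≥ n − E[|E(G)|] = 192 − 191/16 = 2881/16.
Numerically: ≈ 180.062500.
(This is only a lower bound; the true E[α(G)] may be larger.)

E[α(G)] ≥ 2881/16 ≈ 180.062500.


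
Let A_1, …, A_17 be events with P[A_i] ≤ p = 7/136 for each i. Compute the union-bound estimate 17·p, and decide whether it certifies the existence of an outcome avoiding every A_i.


Union bound: P[∪_{i=1}^{17} A_i] ≤ Σ_i P[A_i] ≤ 17·p = 17·(7/136) = 7/8.
Numerically: 7/8 ≈ 0.8750000.
Is 7/8 < 1? YES.
Since P[∪ A_i] ≤ 7/8 < 1, the complement has P[∩ A_i^c] ≥ 1 − 7/8 = 1/8 > 0, so some outcome avoids every A_i.

17·p = 7/8 ≈ 0.8750000; existence CERTIFIED by the union bound.


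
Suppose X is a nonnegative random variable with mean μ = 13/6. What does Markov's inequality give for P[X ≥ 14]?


μ = E[X] = 13/6, a = 14.
Markov: P[X ≥ 14] ≤ μ/a = (13/6)/14 = 13/84.
Numerically: ≈ 0.1548.
(Since a = 14 > μ = 2.1667, the bound 13/84 is < 1 and informative.)

P[X ≥ 14] ≤ 13/84 ≈ 0.1548.


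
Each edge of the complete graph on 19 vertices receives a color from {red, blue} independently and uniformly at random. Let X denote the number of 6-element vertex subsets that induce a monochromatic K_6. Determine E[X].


Let X = Σ_S X_S over the C(19, 6) = 27132 subsets S of size 6, where X_S = 1 if the K_6 on S is monochromatic.
For a fixed S, the K_6 on S has C(6, 2) = 15 edges. P[all 15 edges red] = (1/2)^15, and likewise for blue, so P[monochromatic] = 2·(1/2)^15 = 2^{1 − 15} = 1/16384.
By linearity: E[X] = C(19, 6) · 2^{1 − 15} = 27132 · 1/16384 = 6783/4096.
Numerically: E[X] ≈ 1.65601.

E[X] = C(19,6)·2^(1−C(6,2)) = 6783/4096 ≈ 1.65601.


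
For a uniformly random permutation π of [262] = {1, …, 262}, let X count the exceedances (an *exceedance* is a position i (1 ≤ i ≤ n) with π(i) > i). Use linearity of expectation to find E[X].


Write X = Σ_{i=1}^{262} X_i, where X_i = 1_{π(i) > i}.
For each fixed i, π(i) is uniform over {1, …, 262} (marginal of a uniform permutation), so P[π(i) > i] = (n − i)/n. Summing: Σ_{i=1}^{262} (n − i)/n = (0 + 1 + … + 261)/262 = 262(262 − 1)/(2·262) = (262 − 1)/2.
Hence E[X] = Σ_{i=1}^{262} (262 − i)/262 = 261/2 ≈ 130.500000.

E[X] = 261/2 = 130.500000.


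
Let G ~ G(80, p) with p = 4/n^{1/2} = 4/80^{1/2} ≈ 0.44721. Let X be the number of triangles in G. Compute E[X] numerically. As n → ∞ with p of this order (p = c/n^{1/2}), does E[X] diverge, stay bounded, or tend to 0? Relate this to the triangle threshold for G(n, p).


Number of potential triangles: C(80, 3) = 82160.
Each occurs with probability p³ ≈ (0.44721)³ ≈ 8.9442719e-02.
By linearity: E[X] = C(80, 3)·p³ ≈ 82160 · 8.9442719e-02 ≈ 7348.61380.
Since α = 1/2 < 1, p = c/n^{1/2} ≫ 1/n is above the triangle threshold p ~ 1/n. Asymptotically E[X] ~ (c³/6)·n^{3(1−α)} = (4³/6)·n^{1.5} → ∞; triangles are abundant w.h.p.

E[X] ≈ 7348.61380; in regime p = Θ(1/n^{1/2}) E[X] diverges (above the triangle threshold p ~ 1/n).


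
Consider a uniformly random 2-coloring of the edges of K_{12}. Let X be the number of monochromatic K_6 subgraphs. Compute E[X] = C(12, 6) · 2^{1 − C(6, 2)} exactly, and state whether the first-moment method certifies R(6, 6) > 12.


E[X] = C(12, 6) · 2^{1 − 15} = 924 · 2^{−14} = 924/16384.
As a reduced fraction: E[X] = 231/4096 ≈ 0.056396.
Is E[X] < 1? YES.
Since E[X] < 1, there exists a 2-coloring of K_{12} with no monochromatic K_6; hence R(6, 6) > 12.

E[X] = 231/4096 ≈ 0.056396; E[X] < 1, so R(6, 6) > 12.


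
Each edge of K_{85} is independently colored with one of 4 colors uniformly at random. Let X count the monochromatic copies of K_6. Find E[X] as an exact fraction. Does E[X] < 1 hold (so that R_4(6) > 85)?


E[X] = C(85, 6) · 4^{1 − 15} = 437353560 · 4^{−14} = 437353560/268435456.
As a reduced fraction: E[X] = 54669195/33554432 ≈ 1.6292690.
Is E[X] < 1? NO.
Since E[X] ≥ 1, the first-moment bound is inconclusive at n = 85; it does NOT by itself certify R_4(6) > 85.

E[X] = 54669195/33554432 ≈ 1.6292690; E[X] ≥ 1; first-moment method inconclusive here.


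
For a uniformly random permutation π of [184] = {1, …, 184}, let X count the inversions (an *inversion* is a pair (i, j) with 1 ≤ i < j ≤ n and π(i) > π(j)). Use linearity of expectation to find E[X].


Write X = Σ X_I over the C(184, 2) = 16836 pairs i < j, with X_I the indicator of one inversion.
There are 16836 indicators.
For each fixed pair i < j, the values π(i) and π(j) are two distinct elements of {1, …, 184} in uniformly random order; by symmetry P[π(i) > π(j)] = 1/2.
By linearity: E[X] = 16836 · (1/2) = C(184, 2) · (1/2) = 16836/2 = 8418 ≈ 8418.000.

E[X] = 8418 = 8418.000.


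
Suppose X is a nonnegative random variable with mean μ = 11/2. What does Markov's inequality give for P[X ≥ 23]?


μ = E[X] = 11/2, a = 23.
Markov: P[X ≥ 23] ≤ μ/a = (11/2)/23 = 11/46.
Numerically: ≈ 0.239130.
(Since a = 23 > μ = 5.500000, the bound 11/46 is < 1 and informative.)

P[X ≥ 23] ≤ 11/46 ≈ 0.239130.


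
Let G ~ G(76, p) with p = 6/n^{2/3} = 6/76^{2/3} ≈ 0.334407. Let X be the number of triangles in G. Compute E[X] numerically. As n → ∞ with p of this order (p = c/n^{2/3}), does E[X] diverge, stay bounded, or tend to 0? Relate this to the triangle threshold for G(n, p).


Number of potential triangles: C(76, 3) = 70300.
Each occurs with probability p³ ≈ (0.334407)³ ≈ 3.73961219e-02.
By linearity: E[X] = C(76, 3)·p³ ≈ 70300 · 3.73961219e-02 ≈ 2628.947368.
Since α = 2/3 < 1, p = c/n^{2/3} ≫ 1/n is above the triangle threshold p ~ 1/n. Asymptotically E[X] ~ (c³/6)·n^{3(1−α)} = (6³/6)·n^{1} → ∞; triangles are abundant w.h.p.

E[X] ≈ 2628.947368; in regime p = Θ(1/n^{2/3}) E[X] diverges (above the triangle threshold p ~ 1/n).


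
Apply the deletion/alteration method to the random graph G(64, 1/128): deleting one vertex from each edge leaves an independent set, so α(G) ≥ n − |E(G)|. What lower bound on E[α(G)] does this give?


E[|E(G)|] = C(64, 2)·p = 2016 · (1/128) = 63/4.
E[α(G)] ≥ n − E[|E(G)|] = 64 − 63/4 = 193/4.
Numerically: ≈ 48.250.
(This is only a lower bound; the true E[α(G)] may be larger.)

E[α(G)] ≥ 193/4 ≈ 48.250.


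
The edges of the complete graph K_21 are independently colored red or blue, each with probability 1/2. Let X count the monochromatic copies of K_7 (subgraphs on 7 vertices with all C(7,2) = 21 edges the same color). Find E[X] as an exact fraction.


Let X = Σ_S X_S over the C(21, 7) = 116280 subsets S of size 7, where X_S = 1 if the K_7 on S is monochromatic.
For a fixed S, the K_7 on S has C(7, 2) = 21 edges. P[all 21 edges red] = (1/2)^21, and likewise for blue, so P[monochromatic] = 2·(1/2)^21 = 2^{1 − 21} = 1/1048576.
Summing: E[X] = C(21, 7) · 2^{1 − 21} = 116280 · 1/1048576 = 14535/131072.
Numerically: E[X] ≈ 0.110893.

E[X] = C(21,7)·2^(1−C(7,2)) = 14535/131072 ≈ 0.110893.


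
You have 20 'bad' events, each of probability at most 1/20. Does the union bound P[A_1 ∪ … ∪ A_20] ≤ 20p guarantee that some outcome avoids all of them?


Union bound: P[∪_{i=1}^{20} A_i] ≤ Σ_i P[A_i] ≤ 20·p = 20·(1/20) = 1.
Numerically: 1 ≈ 1.0000.
Is 1 < 1? NO.
Since the bound 1 is ≥ 1, the union bound is uninformative here; it does NOT by itself certify existence.

20·p = 1 ≈ 1.0000; existence NOT certified by the union bound.


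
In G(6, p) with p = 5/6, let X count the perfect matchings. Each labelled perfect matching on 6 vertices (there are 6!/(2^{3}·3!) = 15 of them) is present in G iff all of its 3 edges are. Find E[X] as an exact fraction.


K_6 has 6!/(2^{3}·3!) = 15 labelled perfect matchings.
For each such perfect matching H, let X_H = 1 if all 3 edges of H are present in G. Then P[X_H = 1] = p^{3} = (5/6)^{3} = 125/216.
By linearity of expectation: E[X] = Σ_H E[X_H] = 15 · p^{3} = 15 · 125/216 = 625/72.
Numerically: E[X] ≈ 8.681.

E[X] = 15 · (5/6)^{3} = 625/72 ≈ 8.681.


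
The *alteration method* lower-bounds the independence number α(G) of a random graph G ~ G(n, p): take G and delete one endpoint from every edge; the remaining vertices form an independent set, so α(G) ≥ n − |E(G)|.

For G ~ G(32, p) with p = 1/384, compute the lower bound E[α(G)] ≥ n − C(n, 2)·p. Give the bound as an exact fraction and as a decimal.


E[|E(G)|] = C(32, 2)·p = 496 · (1/384) = 31/24.
E[α(G)] ≥ n − E[|E(G)|] = 32 − 31/24 = 737/24.
Numerically: ≈ 30.708.
(This is only a lower bound; the true E[α(G)] may be larger.)

E[α(G)] ≥ 737/24 ≈ 30.708.


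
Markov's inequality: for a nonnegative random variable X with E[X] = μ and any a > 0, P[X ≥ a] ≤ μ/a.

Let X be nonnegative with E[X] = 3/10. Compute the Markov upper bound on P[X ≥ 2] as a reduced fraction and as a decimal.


μ = E[X] = 3/10, a = 2.
Markov: P[X ≥ 2] ≤ μ/a = (3/10)/2 = 3/20.
Numerically: ≈ 0.150.
(Since a = 2 > μ = 0.300, the bound 3/20 is < 1 and informative.)

P[X ≥ 2] ≤ 3/20 ≈ 0.150.


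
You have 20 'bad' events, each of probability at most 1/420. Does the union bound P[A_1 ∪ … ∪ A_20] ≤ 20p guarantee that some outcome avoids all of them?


Union bound: P[∪_{i=1}^{20} A_i] ≤ Σ_i P[A_i] ≤ 20·p = 20·(1/420) = 1/21.
Numerically: 1/21 ≈ 0.04762.
Is 1/21 < 1? YES.
Since P[∪ A_i] ≤ 1/21 < 1, the complement has P[∩ A_i^c] ≥ 1 − 1/21 = 20/21 > 0, so some outcome avoids every A_i.

20·p = 1/21 ≈ 0.04762; existence CERTIFIED by the union bound.


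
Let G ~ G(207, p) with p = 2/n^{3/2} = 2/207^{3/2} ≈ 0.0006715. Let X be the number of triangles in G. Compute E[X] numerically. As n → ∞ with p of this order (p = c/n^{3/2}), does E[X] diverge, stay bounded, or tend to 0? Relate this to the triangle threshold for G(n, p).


Number of potential triangles: C(207, 3) = 1456935.
Each occurs with probability p³ ≈ (0.0006715)³ ≈ 3.028471e-10.
By linearity: E[X] = C(207, 3)·p³ ≈ 1456935 · 3.028471e-10 ≈ 0.0004.
Since α = 3/2 > 1, p = c/n^{3/2} = o(1/n) is below the triangle threshold p ~ 1/n. Asymptotically E[X] ~ (c³/6)·n^{3(1−α)} = (2³/6)·n^{-1.5} → 0, so by Markov's inequality G has no triangles w.h.p.

E[X] ≈ 0.0004; in regime p = Θ(1/n^{3/2}) E[X] tends to 0 (below the triangle threshold p ~ 1/n).


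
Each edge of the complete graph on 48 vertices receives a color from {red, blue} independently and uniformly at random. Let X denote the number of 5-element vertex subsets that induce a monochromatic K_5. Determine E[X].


Let X = Σ_S X_S over the C(48, 5) = 1712304 subsets S of size 5, where X_S = 1 if the K_5 on S is monochromatic.
For a fixed S, the K_5 on S has C(5, 2) = 10 edges. P[all 10 edges red] = (1/2)^10, and likewise for blue, so P[monochromatic] = 2·(1/2)^10 = 2^{1 − 10} = 1/512.
Summing: E[X] = C(48, 5) · 2^{1 − 10} = 1712304 · 1/512 = 107019/32.
Numerically: E[X] ≈ 3344.344.

E[X] = C(48,5)·2^(1−C(5,2)) = 107019/32 ≈ 3344.344.


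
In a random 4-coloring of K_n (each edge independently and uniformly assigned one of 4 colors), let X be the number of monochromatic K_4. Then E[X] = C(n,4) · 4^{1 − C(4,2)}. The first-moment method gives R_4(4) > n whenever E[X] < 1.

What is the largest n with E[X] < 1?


We need C(n, 4) · 4^{1 − 6} < 1, i.e. C(n, 4) < 4^{6 − 1} = 1024.
Check values of n near the boundary:
  n = 9: C(9, 4) = 126; 126 < 1024? YES
  n = 10: C(10, 4) = 210; 210 < 1024? YES
  n = 11: C(11, 4) = 330; 330 < 1024? YES
  n = 12: C(12, 4) = 495; 495 < 1024? YES
  n = 13: C(13, 4) = 715; 715 < 1024? YES
  n = 14: C(14, 4) = 1001; 1001 < 1024? YES
  n = 15: C(15, 4) = 1365; 1365 < 1024? NO
The largest n with C(n, 4) < 1024 is n = 14 (where E[X] = 1001/1024 ≈ 0.97754). Hence R_4(4) > 14, i.e. R_4(4) ≥ 15.

Largest n = 14; hence R_4(4) > 14.


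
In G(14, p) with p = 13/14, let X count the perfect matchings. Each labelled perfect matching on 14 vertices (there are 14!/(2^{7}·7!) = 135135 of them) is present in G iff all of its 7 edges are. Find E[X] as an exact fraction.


K_14 has 14!/(2^{7}·7!) = 135135 labelled perfect matchings.
For each such perfect matching H, let X_H = 1 if all 7 edges of H are present in G. Then P[X_H = 1] = p^{7} = (13/14)^{7} = 62748517/105413504.
Summing the indicators: E[X] = Σ_H E[X_H] = 135135 · p^{7} = 135135 · 62748517/105413504 = 1211360120685/15059072.
Numerically: E[X] ≈ 8.044e+04.

E[X] = 135135 · (13/14)^{7} = 1211360120685/15059072 ≈ 8.044e+04.


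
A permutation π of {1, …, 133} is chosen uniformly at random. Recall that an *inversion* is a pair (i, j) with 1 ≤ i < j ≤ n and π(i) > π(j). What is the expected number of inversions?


Write X = Σ X_I over the C(133, 2) = 8778 pairs i < j, with X_I the indicator of one inversion.
There are 8778 indicators.
For each fixed pair i < j, the values π(i) and π(j) are two distinct elements of {1, …, 133} in uniformly random order; by symmetry P[π(i) > π(j)] = 1/2.
By linearity: E[X] = 8778 · (1/2) = C(133, 2) · (1/2) = 8778/2 = 4389 ≈ 4389.00000.

E[X] = 4389 = 4389.00000.


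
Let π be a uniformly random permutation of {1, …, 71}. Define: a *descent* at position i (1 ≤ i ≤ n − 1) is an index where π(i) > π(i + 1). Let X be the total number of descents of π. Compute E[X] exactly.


Write X = Σ X_I over i = 1, …, 70, with X_I the indicator of one descent.
There are 70 indicators.
For each fixed i, the pair (π(i), π(i+1)) is a uniformly random ordered pair of distinct values from {1, …, 71}; by symmetry P[π(i) > π(i+1)] = 1/2.
By linearity: E[X] = 70 · (1/2) = (71 − 1) · (1/2) = 35 ≈ 35.000.

E[X] = 35 = 35.000.


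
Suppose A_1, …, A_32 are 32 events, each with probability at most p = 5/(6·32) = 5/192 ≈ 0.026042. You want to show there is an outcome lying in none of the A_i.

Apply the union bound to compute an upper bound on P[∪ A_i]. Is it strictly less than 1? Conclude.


Union bound: P[∪_{i=1}^{32} A_i] ≤ Σ_i P[A_i] ≤ 32·p = 32·(5/192) = 5/6.
Numerically: 5/6 ≈ 0.833333.
Is 5/6 < 1? YES.
Since P[∪ A_i] ≤ 5/6 < 1, the complement has P[∩ A_i^c] ≥ 1 − 5/6 = 1/6 > 0, so some outcome avoids every A_i.

32·p = 5/6 ≈ 0.833333; existence CERTIFIED by the union bound.


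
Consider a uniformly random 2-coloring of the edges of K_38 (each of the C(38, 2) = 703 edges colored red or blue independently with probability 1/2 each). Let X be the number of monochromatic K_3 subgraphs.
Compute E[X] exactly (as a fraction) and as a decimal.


Let X = Σ_S X_S over the C(38, 3) = 8436 subsets S of size 3, where X_S = 1 if the K_3 on S is monochromatic.
For a fixed S, the K_3 on S has C(3, 2) = 3 edges. P[all 3 edges red] = (1/2)^3, and likewise for blue, so P[monochromatic] = 2·(1/2)^3 = 2^{1 − 3} = 1/4.
By linearity: E[X] = C(38, 3) · 2^{1 − 3} = 8436 · 1/4 = 2109.
Numerically: E[X] ≈ 2109.00000.

E[X] = C(38,3)·2^(1−C(3,2)) = 2109 ≈ 2109.00000.


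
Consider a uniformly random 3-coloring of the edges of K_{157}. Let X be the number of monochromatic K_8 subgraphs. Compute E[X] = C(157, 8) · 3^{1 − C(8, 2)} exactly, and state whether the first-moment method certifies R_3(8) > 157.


E[X] = C(157, 8) · 3^{1 − 28} = 7637643295425 · 3^{−27} = 7637643295425/7625597484987.
As a reduced fraction: E[X] = 848627032825/847288609443 ≈ 1.002.
Is E[X] < 1? NO.
Since E[X] ≥ 1, the first-moment bound is inconclusive at n = 157; it does NOT by itself certify R_3(8) > 157.

E[X] = 848627032825/847288609443 ≈ 1.002; E[X] ≥ 1; first-moment method inconclusive here.


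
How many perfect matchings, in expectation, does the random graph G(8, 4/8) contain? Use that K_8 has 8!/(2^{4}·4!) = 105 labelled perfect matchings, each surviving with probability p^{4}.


K_8 has 8!/(2^{4}·4!) = 105 labelled perfect matchings.
For each such perfect matching H, let X_H = 1 if all 4 edges of H are present in G. Then P[X_H = 1] = p^{4} = (1/2)^{4} = 1/16.
By linearity of expectation: E[X] = Σ_H E[X_H] = 105 · p^{4} = 105 · 1/16 = 105/16.
Numerically: E[X] ≈ 6.562.

E[X] = 105 · (1/2)^{4} = 105/16 ≈ 6.562.


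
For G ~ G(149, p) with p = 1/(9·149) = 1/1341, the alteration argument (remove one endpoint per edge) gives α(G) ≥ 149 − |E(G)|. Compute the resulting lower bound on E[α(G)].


E[|E(G)|] = C(149, 2)·p = 11026 · (1/1341) = 74/9.
E[α(G)] ≥ n − E[|E(G)|] = 149 − 74/9 = 1267/9.
Numerically: ≈ 140.7778.
(This is only a lower bound; the true E[α(G)] may be larger.)

E[α(G)] ≥ 1267/9 ≈ 140.7778.


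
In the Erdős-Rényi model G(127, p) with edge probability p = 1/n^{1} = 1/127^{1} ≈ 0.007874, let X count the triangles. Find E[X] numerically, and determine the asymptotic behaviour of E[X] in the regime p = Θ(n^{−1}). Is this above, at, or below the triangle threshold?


Number of potential triangles: C(127, 3) = 333375.
Each occurs with probability p³ ≈ (0.007874)³ ≈ 4.8818995e-07.
By linearity: E[X] = C(127, 3)·p³ ≈ 333375 · 4.8818995e-07 ≈ 0.16275.
Here α = 1, so p = 1/n is exactly at the triangle threshold p ~ 1/n. Asymptotically E[X] → c³/6 = 1³/6 = 1/6 ≈ 0.16667, a bounded constant. In this regime the triangle count is asymptotically Poisson(c³/6).

E[X] ≈ 0.16275; in regime p = Θ(1/n^{1}) E[X] stays bounded (at the triangle threshold p ~ 1/n).


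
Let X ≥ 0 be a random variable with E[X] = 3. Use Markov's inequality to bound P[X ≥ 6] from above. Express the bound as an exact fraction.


μ = E[X] = 3, a = 6.
Markov: P[X ≥ 6] ≤ μ/a = (3)/6 = 1/2.
Numerically: ≈ 0.500.
(Since a = 6 > μ = 3.000, the bound 1/2 is < 1 and informative.)

P[X ≥ 6] ≤ 1/2 ≈ 0.500.


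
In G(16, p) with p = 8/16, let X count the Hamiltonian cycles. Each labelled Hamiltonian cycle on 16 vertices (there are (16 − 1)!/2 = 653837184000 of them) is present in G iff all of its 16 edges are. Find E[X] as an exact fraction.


K_16 has (16 − 1)!/2 = 653837184000 labelled Hamiltonian cycles.
For each such Hamiltonian cycle H, let X_H = 1 if all 16 edges of H are present in G. Then P[X_H = 1] = p^{16} = (1/2)^{16} = 1/65536.
By linearity of expectation: E[X] = Σ_H E[X_H] = 653837184000 · p^{16} = 653837184000 · 1/65536 = 638512875/64.
Numerically: E[X] ≈ 9.98e+06.

E[X] = 653837184000 · (1/2)^{16} = 638512875/64 ≈ 9.98e+06.


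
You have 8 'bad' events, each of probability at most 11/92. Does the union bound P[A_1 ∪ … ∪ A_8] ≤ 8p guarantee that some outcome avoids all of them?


Union bound: P[∪_{i=1}^{8} A_i] ≤ Σ_i P[A_i] ≤ 8·p = 8·(11/92) = 22/23.
Numerically: 22/23 ≈ 0.956522.
Is 22/23 < 1? YES.
Since P[∪ A_i] ≤ 22/23 < 1, the complement has P[∩ A_i^c] ≥ 1 − 22/23 = 1/23 > 0, so some outcome avoids every A_i.

8·p = 22/23 ≈ 0.956522; existence CERTIFIED by the union bound.


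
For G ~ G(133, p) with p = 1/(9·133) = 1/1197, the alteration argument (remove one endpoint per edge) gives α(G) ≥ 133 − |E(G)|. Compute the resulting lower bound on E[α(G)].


E[|E(G)|] = C(133, 2)·p = 8778 · (1/1197) = 22/3.
E[α(G)] ≥ n − E[|E(G)|] = 133 − 22/3 = 377/3.
Numerically: ≈ 125.6667.
(This is only a lower bound; the true E[α(G)] may be larger.)

E[α(G)] ≥ 377/3 ≈ 125.6667.


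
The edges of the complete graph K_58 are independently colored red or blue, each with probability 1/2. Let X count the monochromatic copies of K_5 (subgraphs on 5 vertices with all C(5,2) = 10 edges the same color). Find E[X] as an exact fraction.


Let X = Σ_S X_S over the C(58, 5) = 4582116 subsets S of size 5, where X_S = 1 if the K_5 on S is monochromatic.
For a fixed S, the K_5 on S has C(5, 2) = 10 edges. P[all 10 edges red] = (1/2)^10, and likewise for blue, so P[monochromatic] = 2·(1/2)^10 = 2^{1 − 10} = 1/512.
Summing: E[X] = C(58, 5) · 2^{1 − 10} = 4582116 · 1/512 = 1145529/128.
Numerically: E[X] ≈ 8949.445312.

E[X] = C(58,5)·2^(1−C(5,2)) = 1145529/128 ≈ 8949.445312.


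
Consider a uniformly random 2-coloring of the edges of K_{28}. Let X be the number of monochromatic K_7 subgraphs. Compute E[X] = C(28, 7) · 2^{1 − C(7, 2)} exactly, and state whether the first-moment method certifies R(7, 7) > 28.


E[X] = C(28, 7) · 2^{1 − 21} = 1184040 · 2^{−20} = 1184040/1048576.
As a reduced fraction: E[X] = 148005/131072 ≈ 1.129189.
Is E[X] < 1? NO.
Since E[X] ≥ 1, the first-moment bound is inconclusive at n = 28; it does NOT by itself certify R(7, 7) > 28.

E[X] = 148005/131072 ≈ 1.129189; E[X] ≥ 1; first-moment method inconclusive here.
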